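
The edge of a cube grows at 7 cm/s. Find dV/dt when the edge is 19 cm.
7581 cm³/s

V = s³
dV/dt = 3s² · ds/dt = 3·19²·7 = 7581 cm³/s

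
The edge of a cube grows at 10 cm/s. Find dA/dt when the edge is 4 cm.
480 cm²/s

A = 6s²
dA/dt = 12s · ds/dt = 12·4·10 = 480 cm²/s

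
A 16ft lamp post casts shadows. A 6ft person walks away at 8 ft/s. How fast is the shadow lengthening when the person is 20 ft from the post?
24/5 ft/s

By similar triangles: 16/(x+s) = 6/s
Solving: s = 6x/10
ds/dt = 6/10 · dx/dt = 3/5 · 8 = 24/5 ft/s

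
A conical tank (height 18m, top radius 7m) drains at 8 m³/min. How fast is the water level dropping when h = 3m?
288/(49π) ≈ 1.871 m/min

r/h = 7/18, so r = (7/18)h
V = (1/3)πr²h = (1/3)π((7/18)h)²h = (49/972)πh³
dV/dh = (49/324)πh²
dh/dt = (dV/dt)/(dV/dh) = -8/((49/324)π·3²) = -288/(49π) m/min
The level is dropping at 288/(49π) ≈ 1.871 m/min.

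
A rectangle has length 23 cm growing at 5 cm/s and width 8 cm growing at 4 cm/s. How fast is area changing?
132 cm²/s

A = lw
dA/dt = w·dl/dt + l·dw/dt = 8·5 + 23·4 = 132 cm²/s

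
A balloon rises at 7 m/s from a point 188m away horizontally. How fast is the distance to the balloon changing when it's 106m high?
371√11645/11645 ≈ 3.438 m/s

z² = 188² + y²
z = √(188² + 106²) = 2√11645
dz/dt = y/z · dy/dt = 106/(2√11645) · 7 = 371√11645/11645 ≈ 3.438 m/s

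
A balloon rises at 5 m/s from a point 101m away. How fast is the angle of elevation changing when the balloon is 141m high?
0.016787 rad/s

tan(θ) = y/101
sec²(θ) · dθ/dt = (1/101) · dy/dt
dθ/dt = cos²(θ)/101 · 5 = 101/(101² + 141²) · 5
dθ/dt = 0.016787 rad/s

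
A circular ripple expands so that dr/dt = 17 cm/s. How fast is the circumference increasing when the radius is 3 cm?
34π cm/s

C = 2πr
dC/dt = 2π · dr/dt = 2π · 17 = 34π cm/s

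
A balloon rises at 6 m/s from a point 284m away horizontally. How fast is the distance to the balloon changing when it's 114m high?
342√23413/23413 ≈ 2.235 m/s

z² = 284² + y²
z = √(284² + 114²) = 2√23413
dz/dt = y/z · dy/dt = 114/(2√23413) · 6 = 342√23413/23413 ≈ 2.235 m/s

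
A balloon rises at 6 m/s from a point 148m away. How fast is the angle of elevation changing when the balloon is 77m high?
0.031905 rad/s

tan(θ) = y/148
sec²(θ) · dθ/dt = (1/148) · dy/dt
dθ/dt = cos²(θ)/148 · 6 = 148/(148² + 77²) · 6
dθ/dt = 0.031905 rad/s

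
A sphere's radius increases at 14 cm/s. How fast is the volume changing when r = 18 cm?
18144π cm³/s

V = (4/3)πr³
dV/dt = dV/dr · dr/dt = 4πr² · 14
At r = 18: dV/dt = 18144π cm³/s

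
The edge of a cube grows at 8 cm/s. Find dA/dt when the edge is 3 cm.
288 cm²/s

A = 6s²
dA/dt = 12s · ds/dt = 12·3·8 = 288 cm²/s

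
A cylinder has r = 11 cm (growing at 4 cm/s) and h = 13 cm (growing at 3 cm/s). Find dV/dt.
1507π cm³/s

V = πr²h
dV/dt = 2πrh·dr/dt + πr²·dh/dt
= 2π(11)(13)(4) + π(11)²(3)
= 1507π cm³/s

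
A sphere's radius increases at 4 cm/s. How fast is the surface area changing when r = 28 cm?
896π cm²/s

S = 4πr²
dS/dt = dS/dr · dr/dt = 8πr · 4
At r = 28: dS/dt = 896π cm²/s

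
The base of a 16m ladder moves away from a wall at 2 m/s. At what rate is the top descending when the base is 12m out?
6√7/7 ≈ 2.268 m/s

x² + y² = 16²
2x·dx/dt + 2y·dy/dt = 0
dy/dt = -x/y · dx/dt = -12/(4√7) · 2 = -6√7/7 m/s
The top is descending at 6√7/7 ≈ 2.268 m/s.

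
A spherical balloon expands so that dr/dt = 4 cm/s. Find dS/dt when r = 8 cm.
256π cm²/s

S = 4πr²
dS/dt = dS/dr · dr/dt = 8πr · 4
At r = 8: dS/dt = 256π cm²/s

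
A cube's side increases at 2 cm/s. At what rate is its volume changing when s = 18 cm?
1944 cm³/s

V = s³
dV/dt = 3s² · ds/dt = 3·18²·2 = 1944 cm³/s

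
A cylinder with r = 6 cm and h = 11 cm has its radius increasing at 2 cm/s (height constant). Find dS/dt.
92π cm²/s

S = 2πrh + 2πr² (lateral + bases)
dS/dt = (2πh + 4πr)·dr/dt = (2π·11 + 4π·6)·2
= 92π cm²/s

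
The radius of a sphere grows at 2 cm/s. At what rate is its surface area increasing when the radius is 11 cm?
176π cm²/s

S = 4πr²
dS/dt = dS/dr · dr/dt = 8πr · 2
At r = 11: dS/dt = 176π cm²/s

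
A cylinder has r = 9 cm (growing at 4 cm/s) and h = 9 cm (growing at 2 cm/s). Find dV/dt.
810π cm³/s

V = πr²h
dV/dt = 2πrh·dr/dt + πr²·dh/dt
= 2π(9)(9)(4) + π(9)²(2)
= 810π cm³/s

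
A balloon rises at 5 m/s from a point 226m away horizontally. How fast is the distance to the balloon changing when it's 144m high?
360√17953/17953 ≈ 2.687 m/s

z² = 226² + y²
z = √(226² + 144²) = 2√17953
dz/dt = y/z · dy/dt = 144/(2√17953) · 5 = 360√17953/17953 ≈ 2.687 m/s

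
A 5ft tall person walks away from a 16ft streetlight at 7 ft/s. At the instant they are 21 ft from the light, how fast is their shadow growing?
35/11 ft/s

By similar triangles: 16/(x+s) = 5/s
Solving: s = 5x/11
ds/dt = 5/11 · dx/dt = 5/11 · 7 = 35/11 ft/s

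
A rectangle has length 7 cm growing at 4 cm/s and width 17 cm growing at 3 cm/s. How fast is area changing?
89 cm²/s

A = lw
dA/dt = w·dl/dt + l·dw/dt = 17·4 + 7·3 = 89 cm²/s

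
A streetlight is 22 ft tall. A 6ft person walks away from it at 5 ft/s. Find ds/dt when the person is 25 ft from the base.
15/8 ft/s

By similar triangles: 22/(x+s) = 6/s
Solving: s = 6x/16
ds/dt = 6/16 · dx/dt = 3/8 · 5 = 15/8 ft/s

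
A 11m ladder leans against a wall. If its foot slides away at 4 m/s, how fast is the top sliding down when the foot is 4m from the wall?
16√105/105 ≈ 1.561 m/s

x² + y² = 11²
2x·dx/dt + 2y·dy/dt = 0
dy/dt = -x/y · dx/dt = -4/√105 · 4 = -16√105/105 m/s
The top is descending at 16√105/105 ≈ 1.561 m/s.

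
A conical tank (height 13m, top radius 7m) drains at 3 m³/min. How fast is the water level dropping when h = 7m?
507/(2401π) ≈ 0.06721 m/min

r/h = 7/13, so r = (7/13)h
V = (1/3)πr²h = (1/3)π((7/13)h)²h = (49/507)πh³
dV/dh = (49/169)πh²
dh/dt = (dV/dt)/(dV/dh) = -3/((49/169)π·7²) = -507/(2401π) m/min
The level is dropping at 507/(2401π) ≈ 0.06721 m/min.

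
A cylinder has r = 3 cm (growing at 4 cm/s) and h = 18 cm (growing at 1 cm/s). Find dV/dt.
441π cm³/s

V = πr²h
dV/dt = 2πrh·dr/dt + πr²·dh/dt
= 2π(3)(18)(4) + π(3)²(1)
= 441π cm³/s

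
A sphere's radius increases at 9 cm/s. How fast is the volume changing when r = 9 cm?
2916π cm³/s

V = (4/3)πr³
dV/dt = dV/dr · dr/dt = 4πr² · 9
At r = 9: dV/dt = 2916π cm³/s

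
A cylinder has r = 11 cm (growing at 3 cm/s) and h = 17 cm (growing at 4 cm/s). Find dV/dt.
1606π cm³/s

V = πr²h
dV/dt = 2πrh·dr/dt + πr²·dh/dt
= 2π(11)(17)(3) + π(11)²(4)
= 1606π cm³/s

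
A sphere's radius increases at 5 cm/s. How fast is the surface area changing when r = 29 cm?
1160π cm²/s

S = 4πr²
dS/dt = dS/dr · dr/dt = 8πr · 5
At r = 29: dS/dt = 1160π cm²/s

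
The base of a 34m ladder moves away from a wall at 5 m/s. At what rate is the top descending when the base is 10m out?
25√66/132 ≈ 1.539 m/s

x² + y² = 34²
2x·dx/dt + 2y·dy/dt = 0
dy/dt = -x/y · dx/dt = -10/(4√66) · 5 = -25√66/132 m/s
The top is descending at 25√66/132 ≈ 1.539 m/s.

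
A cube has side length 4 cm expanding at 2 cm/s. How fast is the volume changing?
96 cm³/s

V = s³
dV/dt = 3s² · ds/dt = 3·4²·2 = 96 cm³/s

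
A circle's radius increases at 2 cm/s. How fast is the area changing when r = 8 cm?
32π cm²/s

A = πr²
dA/dt = 2πr · dr/dt = 2π(8)(2) = 32π cm²/s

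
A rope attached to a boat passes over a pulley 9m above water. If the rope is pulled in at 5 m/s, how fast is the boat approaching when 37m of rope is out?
185√322/644 ≈ 5.155 m/s

rope² = x² + 9²
x = √(37² - 9²) = 2√322
dx/dt = (rope/x) · d(rope)/dt = (37/(2√322)) · (-5) = -185√322/644 m/s
The boat approaches at 185√322/644 ≈ 5.155 m/s.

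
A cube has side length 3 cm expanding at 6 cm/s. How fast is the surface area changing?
216 cm²/s

A = 6s²
dA/dt = 12s · ds/dt = 12·3·6 = 216 cm²/s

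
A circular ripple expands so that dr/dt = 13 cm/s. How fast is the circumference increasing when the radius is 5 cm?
26π cm/s

C = 2πr
dC/dt = 2π · dr/dt = 2π · 13 = 26π cm/s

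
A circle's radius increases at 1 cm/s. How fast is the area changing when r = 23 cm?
46π cm²/s

A = πr²
dA/dt = 2πr · dr/dt = 2π(23)(1) = 46π cm²/s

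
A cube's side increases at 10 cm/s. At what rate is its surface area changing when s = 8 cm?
960 cm²/s

A = 6s²
dA/dt = 12s · ds/dt = 12·8·10 = 960 cm²/s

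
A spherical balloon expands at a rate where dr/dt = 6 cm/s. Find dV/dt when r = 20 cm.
9600π cm³/s

V = (4/3)πr³
dV/dt = dV/dr · dr/dt = 4πr² · 6
At r = 20: dV/dt = 9600π cm³/s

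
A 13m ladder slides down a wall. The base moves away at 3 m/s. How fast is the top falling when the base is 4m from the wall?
4√17/17 ≈ 0.9701 m/s

x² + y² = 13²
2x·dx/dt + 2y·dy/dt = 0
dy/dt = -x/y · dx/dt = -4/(3√17) · 3 = -4√17/17 m/s
The top is descending at 4√17/17 ≈ 0.9701 m/s.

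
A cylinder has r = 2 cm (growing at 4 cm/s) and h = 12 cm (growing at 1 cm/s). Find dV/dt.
196π cm³/s

V = πr²h
dV/dt = 2πrh·dr/dt + πr²·dh/dt
= 2π(2)(12)(4) + π(2)²(1)
= 196π cm³/s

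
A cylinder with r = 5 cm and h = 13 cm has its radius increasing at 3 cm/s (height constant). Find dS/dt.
138π cm²/s

S = 2πrh + 2πr² (lateral + bases)
dS/dt = (2πh + 4πr)·dr/dt = (2π·13 + 4π·5)·3
= 138π cm²/s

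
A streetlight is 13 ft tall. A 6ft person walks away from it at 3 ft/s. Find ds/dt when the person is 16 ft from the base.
18/7 ft/s

By similar triangles: 13/(x+s) = 6/s
Solving: s = 6x/7
ds/dt = 6/7 · dx/dt = 6/7 · 3 = 18/7 ft/s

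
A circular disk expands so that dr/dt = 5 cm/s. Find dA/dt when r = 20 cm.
200π cm²/s

A = πr²
dA/dt = 2πr · dr/dt = 2π(20)(5) = 200π cm²/s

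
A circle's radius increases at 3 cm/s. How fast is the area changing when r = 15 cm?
90π cm²/s

A = πr²
dA/dt = 2πr · dr/dt = 2π(15)(3) = 90π cm²/s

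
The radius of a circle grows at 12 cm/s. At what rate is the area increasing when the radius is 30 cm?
720π cm²/s

A = πr²
dA/dt = 2πr · dr/dt = 2π(30)(12) = 720π cm²/s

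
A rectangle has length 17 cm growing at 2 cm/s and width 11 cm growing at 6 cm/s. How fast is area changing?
124 cm²/s

A = lw
dA/dt = w·dl/dt + l·dw/dt = 11·2 + 17·6 = 124 cm²/s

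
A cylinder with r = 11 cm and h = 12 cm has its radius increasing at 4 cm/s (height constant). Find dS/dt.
272π cm²/s

S = 2πrh + 2πr² (lateral + bases)
dS/dt = (2πh + 4πr)·dr/dt = (2π·12 + 4π·11)·4
= 272π cm²/s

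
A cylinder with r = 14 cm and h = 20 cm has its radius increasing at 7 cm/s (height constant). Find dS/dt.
672π cm²/s

S = 2πrh + 2πr² (lateral + bases)
dS/dt = (2πh + 4πr)·dr/dt = (2π·20 + 4π·14)·7
= 672π cm²/s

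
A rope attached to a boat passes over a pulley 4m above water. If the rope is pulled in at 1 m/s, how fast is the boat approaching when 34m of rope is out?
17√285/285 ≈ 1.007 m/s

rope² = x² + 4²
x = √(34² - 4²) = 2√285
dx/dt = (rope/x) · d(rope)/dt = (34/(2√285)) · (-1) = -17√285/285 m/s
The boat approaches at 17√285/285 ≈ 1.007 m/s.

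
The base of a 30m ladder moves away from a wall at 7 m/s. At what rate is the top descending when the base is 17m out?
119√611/611 ≈ 4.814 m/s

x² + y² = 30²
2x·dx/dt + 2y·dy/dt = 0
dy/dt = -x/y · dx/dt = -17/√611 · 7 = -119√611/611 m/s
The top is descending at 119√611/611 ≈ 4.814 m/s.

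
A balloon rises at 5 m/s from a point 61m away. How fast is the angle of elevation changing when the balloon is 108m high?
0.019825 rad/s

tan(θ) = y/61
sec²(θ) · dθ/dt = (1/61) · dy/dt
dθ/dt = cos²(θ)/61 · 5 = 61/(61² + 108²) · 5
dθ/dt = 0.019825 rad/s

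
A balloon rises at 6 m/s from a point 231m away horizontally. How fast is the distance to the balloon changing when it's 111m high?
111√7298/3649 ≈ 2.599 m/s

z² = 231² + y²
z = √(231² + 111²) = 3√7298
dz/dt = y/z · dy/dt = 111/(3√7298) · 6 = 111√7298/3649 ≈ 2.599 m/s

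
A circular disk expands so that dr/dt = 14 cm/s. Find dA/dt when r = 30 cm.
840π cm²/s

A = πr²
dA/dt = 2πr · dr/dt = 2π(30)(14) = 840π cm²/s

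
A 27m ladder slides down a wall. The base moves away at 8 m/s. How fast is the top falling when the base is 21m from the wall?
7√2 ≈ 9.899 m/s

x² + y² = 27²
2x·dx/dt + 2y·dy/dt = 0
dy/dt = -x/y · dx/dt = -21/(12√2) · 8 = -7√2 m/s
The top is descending at 7√2 ≈ 9.899 m/s.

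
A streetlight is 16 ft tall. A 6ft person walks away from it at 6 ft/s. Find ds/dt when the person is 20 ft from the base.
18/5 ft/s

By similar triangles: 16/(x+s) = 6/s
Solving: s = 6x/10
ds/dt = 6/10 · dx/dt = 3/5 · 6 = 18/5 ft/s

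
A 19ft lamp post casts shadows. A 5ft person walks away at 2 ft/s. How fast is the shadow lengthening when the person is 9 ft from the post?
5/7 ft/s

By similar triangles: 19/(x+s) = 5/s
Solving: s = 5x/14
ds/dt = 5/14 · dx/dt = 5/14 · 2 = 5/7 ft/s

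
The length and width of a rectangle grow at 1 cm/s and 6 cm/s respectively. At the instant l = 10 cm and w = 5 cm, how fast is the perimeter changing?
14 cm/s

P = 2(l + w)
dP/dt = 2(dl/dt + dw/dt) = 2(1 + 6) = 14 cm/s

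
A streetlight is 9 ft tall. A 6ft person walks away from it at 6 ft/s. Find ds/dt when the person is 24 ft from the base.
12 ft/s

By similar triangles: 9/(x+s) = 6/s
Solving: s = 6x/3
ds/dt = 6/3 · dx/dt = 2 · 6 = 12 ft/s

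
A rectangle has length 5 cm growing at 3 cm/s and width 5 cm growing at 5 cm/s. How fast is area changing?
40 cm²/s

A = lw
dA/dt = w·dl/dt + l·dw/dt = 5·3 + 5·5 = 40 cm²/s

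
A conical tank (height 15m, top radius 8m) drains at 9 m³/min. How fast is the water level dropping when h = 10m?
81/(256π) ≈ 0.1007 m/min

r/h = 8/15, so r = (8/15)h
V = (1/3)πr²h = (1/3)π((8/15)h)²h = (64/675)πh³
dV/dh = (64/225)πh²
dh/dt = (dV/dt)/(dV/dh) = -9/((64/225)π·10²) = -81/(256π) m/min
The level is dropping at 81/(256π) ≈ 0.1007 m/min.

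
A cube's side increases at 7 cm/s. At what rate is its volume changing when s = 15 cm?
4725 cm³/s

V = s³
dV/dt = 3s² · ds/dt = 3·15²·7 = 4725 cm³/s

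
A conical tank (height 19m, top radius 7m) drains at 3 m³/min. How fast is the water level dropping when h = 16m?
1083/(12544π) ≈ 0.02748 m/min

r/h = 7/19, so r = (7/19)h
V = (1/3)πr²h = (1/3)π((7/19)h)²h = (49/1083)πh³
dV/dh = (49/361)πh²
dh/dt = (dV/dt)/(dV/dh) = -3/((49/361)π·16²) = -1083/(12544π) m/min
The level is dropping at 1083/(12544π) ≈ 0.02748 m/min.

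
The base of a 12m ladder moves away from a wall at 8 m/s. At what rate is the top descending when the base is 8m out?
16√5/5 ≈ 7.155 m/s

x² + y² = 12²
2x·dx/dt + 2y·dy/dt = 0
dy/dt = -x/y · dx/dt = -8/(4√5) · 8 = -16√5/5 m/s
The top is descending at 16√5/5 ≈ 7.155 m/s.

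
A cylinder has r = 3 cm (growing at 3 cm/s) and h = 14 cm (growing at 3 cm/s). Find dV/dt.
279π cm³/s

V = πr²h
dV/dt = 2πrh·dr/dt + πr²·dh/dt
= 2π(3)(14)(3) + π(3)²(3)
= 279π cm³/s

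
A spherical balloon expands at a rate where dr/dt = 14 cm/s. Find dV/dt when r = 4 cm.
896π cm³/s

V = (4/3)πr³
dV/dt = dV/dr · dr/dt = 4πr² · 14
At r = 4: dV/dt = 896π cm³/s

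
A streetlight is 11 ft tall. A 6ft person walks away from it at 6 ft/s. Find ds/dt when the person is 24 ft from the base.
36/5 ft/s

By similar triangles: 11/(x+s) = 6/s
Solving: s = 6x/5
ds/dt = 6/5 · dx/dt = 6/5 · 6 = 36/5 ft/s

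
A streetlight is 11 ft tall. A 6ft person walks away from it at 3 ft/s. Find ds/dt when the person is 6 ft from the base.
18/5 ft/s

By similar triangles: 11/(x+s) = 6/s
Solving: s = 6x/5
ds/dt = 6/5 · dx/dt = 6/5 · 3 = 18/5 ft/s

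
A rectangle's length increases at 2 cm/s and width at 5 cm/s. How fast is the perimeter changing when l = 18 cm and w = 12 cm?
14 cm/s

P = 2(l + w)
dP/dt = 2(dl/dt + dw/dt) = 2(2 + 5) = 14 cm/s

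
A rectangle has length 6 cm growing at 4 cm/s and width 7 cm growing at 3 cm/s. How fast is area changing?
46 cm²/s

A = lw
dA/dt = w·dl/dt + l·dw/dt = 7·4 + 6·3 = 46 cm²/s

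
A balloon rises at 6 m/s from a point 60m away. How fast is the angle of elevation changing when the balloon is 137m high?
0.016094 rad/s

tan(θ) = y/60
sec²(θ) · dθ/dt = (1/60) · dy/dt
dθ/dt = cos²(θ)/60 · 6 = 60/(60² + 137²) · 6
dθ/dt = 0.016094 rad/s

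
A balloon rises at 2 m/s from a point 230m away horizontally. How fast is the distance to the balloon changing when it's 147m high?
294√74509/74509 ≈ 1.077 m/s

z² = 230² + y²
z = √(230² + 147²) = √74509
dz/dt = y/z · dy/dt = 147/√74509 · 2 = 294√74509/74509 ≈ 1.077 m/s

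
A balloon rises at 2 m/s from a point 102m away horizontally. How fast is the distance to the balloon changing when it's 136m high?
8/5 = 1.6 m/s

z² = 102² + y²
z = √(102² + 136²) = 170
dz/dt = y/z · dy/dt = 136/170 · 2 = 8/5 = 1.6 m/s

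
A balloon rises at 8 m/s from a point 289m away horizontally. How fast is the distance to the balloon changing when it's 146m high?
1168√104837/104837 ≈ 3.607 m/s

z² = 289² + y²
z = √(289² + 146²) = √104837
dz/dt = y/z · dy/dt = 146/√104837 · 8 = 1168√104837/104837 ≈ 3.607 m/s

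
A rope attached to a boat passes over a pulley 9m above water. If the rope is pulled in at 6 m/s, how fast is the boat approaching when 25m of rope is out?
75√34/68 ≈ 6.431 m/s

rope² = x² + 9²
x = √(25² - 9²) = 4√34
dx/dt = (rope/x) · d(rope)/dt = (25/(4√34)) · (-6) = -75√34/68 m/s
The boat approaches at 75√34/68 ≈ 6.431 m/s.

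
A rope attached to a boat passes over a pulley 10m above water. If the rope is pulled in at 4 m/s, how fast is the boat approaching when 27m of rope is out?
108√629/629 ≈ 4.306 m/s

rope² = x² + 10²
x = √(27² - 10²) = √629
dx/dt = (rope/x) · d(rope)/dt = (27/√629) · (-4) = -108√629/629 m/s
The boat approaches at 108√629/629 ≈ 4.306 m/s.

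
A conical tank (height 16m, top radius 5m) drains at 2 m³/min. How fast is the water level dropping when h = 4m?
32/(25π) ≈ 0.4074 m/min

r/h = 5/16, so r = (5/16)h
V = (1/3)πr²h = (1/3)π((5/16)h)²h = (25/768)πh³
dV/dh = (25/256)πh²
dh/dt = (dV/dt)/(dV/dh) = -2/((25/256)π·4²) = -32/(25π) m/min
The level is dropping at 32/(25π) ≈ 0.4074 m/min.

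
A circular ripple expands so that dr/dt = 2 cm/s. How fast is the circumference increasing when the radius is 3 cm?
4π cm/s

C = 2πr
dC/dt = 2π · dr/dt = 2π · 2 = 4π cm/s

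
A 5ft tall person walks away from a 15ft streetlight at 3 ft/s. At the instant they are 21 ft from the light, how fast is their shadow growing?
3/2 ft/s

By similar triangles: 15/(x+s) = 5/s
Solving: s = 5x/10
ds/dt = 5/10 · dx/dt = 1/2 · 3 = 3/2 ft/s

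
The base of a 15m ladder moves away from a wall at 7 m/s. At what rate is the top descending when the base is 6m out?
2√21/3 ≈ 3.055 m/s

x² + y² = 15²
2x·dx/dt + 2y·dy/dt = 0
dy/dt = -x/y · dx/dt = -6/(3√21) · 7 = -2√21/3 m/s
The top is descending at 2√21/3 ≈ 3.055 m/s.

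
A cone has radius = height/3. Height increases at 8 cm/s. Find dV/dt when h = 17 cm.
2312π/9 cm³/s

V = (1/3)π(h/3)²h = πh³/27
dV/dt = πh²/9 · 8
At h = 17: dV/dt = 2312π/9 cm³/s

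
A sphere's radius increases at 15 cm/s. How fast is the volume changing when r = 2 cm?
240π cm³/s

V = (4/3)πr³
dV/dt = dV/dr · dr/dt = 4πr² · 15
At r = 2: dV/dt = 240π cm³/s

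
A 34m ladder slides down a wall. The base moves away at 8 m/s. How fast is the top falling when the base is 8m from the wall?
32√273/273 ≈ 1.937 m/s

x² + y² = 34²
2x·dx/dt + 2y·dy/dt = 0
dy/dt = -x/y · dx/dt = -8/(2√273) · 8 = -32√273/273 m/s
The top is descending at 32√273/273 ≈ 1.937 m/s.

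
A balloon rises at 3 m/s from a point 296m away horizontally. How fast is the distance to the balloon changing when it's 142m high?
213√26945/26945 ≈ 1.298 m/s

z² = 296² + y²
z = √(296² + 142²) = 2√26945
dz/dt = y/z · dy/dt = 142/(2√26945) · 3 = 213√26945/26945 ≈ 1.298 m/s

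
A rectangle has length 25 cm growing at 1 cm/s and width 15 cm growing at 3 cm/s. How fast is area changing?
90 cm²/s

A = lw
dA/dt = w·dl/dt + l·dw/dt = 15·1 + 25·3 = 90 cm²/s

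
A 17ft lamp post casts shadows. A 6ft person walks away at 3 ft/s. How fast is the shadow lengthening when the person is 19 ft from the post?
18/11 ft/s

By similar triangles: 17/(x+s) = 6/s
Solving: s = 6x/11
ds/dt = 6/11 · dx/dt = 6/11 · 3 = 18/11 ft/s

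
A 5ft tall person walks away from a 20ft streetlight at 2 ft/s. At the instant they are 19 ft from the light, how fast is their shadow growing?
2/3 ft/s

By similar triangles: 20/(x+s) = 5/s
Solving: s = 5x/15
ds/dt = 5/15 · dx/dt = 1/3 · 2 = 2/3 ft/s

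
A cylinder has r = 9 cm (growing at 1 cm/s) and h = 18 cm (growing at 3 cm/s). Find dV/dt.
567π cm³/s

V = πr²h
dV/dt = 2πrh·dr/dt + πr²·dh/dt
= 2π(9)(18)(1) + π(9)²(3)
= 567π cm³/s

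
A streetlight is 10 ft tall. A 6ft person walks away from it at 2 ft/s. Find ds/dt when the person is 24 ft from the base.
3 ft/s

By similar triangles: 10/(x+s) = 6/s
Solving: s = 6x/4
ds/dt = 6/4 · dx/dt = 3/2 · 2 = 3 ft/s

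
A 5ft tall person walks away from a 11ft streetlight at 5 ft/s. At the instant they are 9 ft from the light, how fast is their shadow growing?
25/6 ft/s

By similar triangles: 11/(x+s) = 5/s
Solving: s = 5x/6
ds/dt = 5/6 · dx/dt = 5/6 · 5 = 25/6 ft/s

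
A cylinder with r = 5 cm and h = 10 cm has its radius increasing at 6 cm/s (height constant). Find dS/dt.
240π cm²/s

S = 2πrh + 2πr² (lateral + bases)
dS/dt = (2πh + 4πr)·dr/dt = (2π·10 + 4π·5)·6
= 240π cm²/s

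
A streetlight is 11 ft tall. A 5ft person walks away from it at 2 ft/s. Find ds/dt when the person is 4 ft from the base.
5/3 ft/s

By similar triangles: 11/(x+s) = 5/s
Solving: s = 5x/6
ds/dt = 5/6 · dx/dt = 5/6 · 2 = 5/3 ft/s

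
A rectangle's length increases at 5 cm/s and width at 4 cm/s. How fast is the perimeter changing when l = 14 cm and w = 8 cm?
18 cm/s

P = 2(l + w)
dP/dt = 2(dl/dt + dw/dt) = 2(5 + 4) = 18 cm/s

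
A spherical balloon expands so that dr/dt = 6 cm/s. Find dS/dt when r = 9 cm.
432π cm²/s

S = 4πr²
dS/dt = dS/dr · dr/dt = 8πr · 6
At r = 9: dS/dt = 432π cm²/s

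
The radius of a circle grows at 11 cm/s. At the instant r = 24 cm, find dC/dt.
22π cm/s

C = 2πr
dC/dt = 2π · dr/dt = 2π · 11 = 22π cm/s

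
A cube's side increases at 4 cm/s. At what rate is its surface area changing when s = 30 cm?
1440 cm²/s

A = 6s²
dA/dt = 12s · ds/dt = 12·30·4 = 1440 cm²/s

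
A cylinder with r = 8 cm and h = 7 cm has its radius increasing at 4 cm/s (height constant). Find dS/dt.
184π cm²/s

S = 2πrh + 2πr² (lateral + bases)
dS/dt = (2πh + 4πr)·dr/dt = (2π·7 + 4π·8)·4
= 184π cm²/s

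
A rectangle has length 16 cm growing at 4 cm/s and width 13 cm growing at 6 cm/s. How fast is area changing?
148 cm²/s

A = lw
dA/dt = w·dl/dt + l·dw/dt = 13·4 + 16·6 = 148 cm²/s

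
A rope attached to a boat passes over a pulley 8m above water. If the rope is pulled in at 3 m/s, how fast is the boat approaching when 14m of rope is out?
7√33/11 ≈ 3.656 m/s

rope² = x² + 8²
x = √(14² - 8²) = 2√33
dx/dt = (rope/x) · d(rope)/dt = (14/(2√33)) · (-3) = -7√33/11 m/s
The boat approaches at 7√33/11 ≈ 3.656 m/s.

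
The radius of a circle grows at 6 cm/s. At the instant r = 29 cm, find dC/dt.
12π cm/s

C = 2πr
dC/dt = 2π · dr/dt = 2π · 6 = 12π cm/s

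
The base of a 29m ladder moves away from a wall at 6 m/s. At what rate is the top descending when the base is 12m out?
72√697/697 ≈ 2.727 m/s

x² + y² = 29²
2x·dx/dt + 2y·dy/dt = 0
dy/dt = -x/y · dx/dt = -12/√697 · 6 = -72√697/697 m/s
The top is descending at 72√697/697 ≈ 2.727 m/s.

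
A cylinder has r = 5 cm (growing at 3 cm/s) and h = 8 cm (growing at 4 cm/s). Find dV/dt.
340π cm³/s

V = πr²h
dV/dt = 2πrh·dr/dt + πr²·dh/dt
= 2π(5)(8)(3) + π(5)²(4)
= 340π cm³/s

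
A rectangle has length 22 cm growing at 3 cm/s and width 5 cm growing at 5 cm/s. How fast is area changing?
125 cm²/s

A = lw
dA/dt = w·dl/dt + l·dw/dt = 5·3 + 22·5 = 125 cm²/s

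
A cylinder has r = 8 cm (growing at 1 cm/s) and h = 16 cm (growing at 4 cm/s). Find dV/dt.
512π cm³/s

V = πr²h
dV/dt = 2πrh·dr/dt + πr²·dh/dt
= 2π(8)(16)(1) + π(8)²(4)
= 512π cm³/s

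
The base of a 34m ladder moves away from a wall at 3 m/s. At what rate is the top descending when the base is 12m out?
18√253/253 ≈ 1.132 m/s

x² + y² = 34²
2x·dx/dt + 2y·dy/dt = 0
dy/dt = -x/y · dx/dt = -12/(2√253) · 3 = -18√253/253 m/s
The top is descending at 18√253/253 ≈ 1.132 m/s.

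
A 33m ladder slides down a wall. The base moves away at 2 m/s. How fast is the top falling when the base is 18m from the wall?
12√85/85 ≈ 1.302 m/s

x² + y² = 33²
2x·dx/dt + 2y·dy/dt = 0
dy/dt = -x/y · dx/dt = -18/(3√85) · 2 = -12√85/85 m/s
The top is descending at 12√85/85 ≈ 1.302 m/s.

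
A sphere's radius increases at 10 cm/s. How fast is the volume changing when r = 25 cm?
25000π cm³/s

V = (4/3)πr³
dV/dt = dV/dr · dr/dt = 4πr² · 10
At r = 25: dV/dt = 25000π cm³/s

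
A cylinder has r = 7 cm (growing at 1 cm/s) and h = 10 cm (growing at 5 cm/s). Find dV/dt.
385π cm³/s

V = πr²h
dV/dt = 2πrh·dr/dt + πr²·dh/dt
= 2π(7)(10)(1) + π(7)²(5)
= 385π cm³/s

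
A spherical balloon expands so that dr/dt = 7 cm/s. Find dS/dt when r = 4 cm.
224π cm²/s

S = 4πr²
dS/dt = dS/dr · dr/dt = 8πr · 7
At r = 4: dS/dt = 224π cm²/s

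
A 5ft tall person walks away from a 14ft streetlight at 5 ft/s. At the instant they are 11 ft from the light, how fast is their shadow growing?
25/9 ft/s

By similar triangles: 14/(x+s) = 5/s
Solving: s = 5x/9
ds/dt = 5/9 · dx/dt = 5/9 · 5 = 25/9 ft/s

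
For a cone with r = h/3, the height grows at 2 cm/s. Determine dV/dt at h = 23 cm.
1058π/9 cm³/s

V = (1/3)π(h/3)²h = πh³/27
dV/dt = πh²/9 · 2
At h = 23: dV/dt = 1058π/9 cm³/s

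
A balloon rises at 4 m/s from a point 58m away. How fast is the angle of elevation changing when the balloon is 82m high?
0.022998 rad/s

tan(θ) = y/58
sec²(θ) · dθ/dt = (1/58) · dy/dt
dθ/dt = cos²(θ)/58 · 4 = 58/(58² + 82²) · 4
dθ/dt = 0.022998 rad/s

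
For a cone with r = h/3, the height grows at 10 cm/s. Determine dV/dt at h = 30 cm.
1000π cm³/s

V = (1/3)π(h/3)²h = πh³/27
dV/dt = πh²/9 · 10
At h = 30: dV/dt = 1000π cm³/s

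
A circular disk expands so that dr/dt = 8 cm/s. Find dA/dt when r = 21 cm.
336π cm²/s

A = πr²
dA/dt = 2πr · dr/dt = 2π(21)(8) = 336π cm²/s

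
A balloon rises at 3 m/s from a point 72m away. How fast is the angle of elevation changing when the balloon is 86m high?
0.01717 rad/s

tan(θ) = y/72
sec²(θ) · dθ/dt = (1/72) · dy/dt
dθ/dt = cos²(θ)/72 · 3 = 72/(72² + 86²) · 3
dθ/dt = 0.01717 rad/s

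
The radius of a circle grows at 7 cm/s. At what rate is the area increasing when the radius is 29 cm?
406π cm²/s

A = πr²
dA/dt = 2πr · dr/dt = 2π(29)(7) = 406π cm²/s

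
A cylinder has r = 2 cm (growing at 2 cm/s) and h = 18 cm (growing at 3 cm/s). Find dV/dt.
156π cm³/s

V = πr²h
dV/dt = 2πrh·dr/dt + πr²·dh/dt
= 2π(2)(18)(2) + π(2)²(3)
= 156π cm³/s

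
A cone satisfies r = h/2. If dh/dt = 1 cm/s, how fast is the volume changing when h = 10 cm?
25π cm³/s

V = (1/3)π(h/2)²h = πh³/12
dV/dt = πh²/4 · 1
At h = 10: dV/dt = 25π cm³/s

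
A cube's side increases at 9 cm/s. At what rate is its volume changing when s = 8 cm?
1728 cm³/s

V = s³
dV/dt = 3s² · ds/dt = 3·8²·9 = 1728 cm³/s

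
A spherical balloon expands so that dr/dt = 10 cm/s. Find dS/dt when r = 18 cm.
1440π cm²/s

S = 4πr²
dS/dt = dS/dr · dr/dt = 8πr · 10
At r = 18: dS/dt = 1440π cm²/s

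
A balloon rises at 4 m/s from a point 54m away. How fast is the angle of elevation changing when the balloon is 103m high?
0.01597 rad/s

tan(θ) = y/54
sec²(θ) · dθ/dt = (1/54) · dy/dt
dθ/dt = cos²(θ)/54 · 4 = 54/(54² + 103²) · 4
dθ/dt = 0.01597 rad/s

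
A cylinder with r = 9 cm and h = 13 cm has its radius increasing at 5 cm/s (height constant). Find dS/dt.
310π cm²/s

S = 2πrh + 2πr² (lateral + bases)
dS/dt = (2πh + 4πr)·dr/dt = (2π·13 + 4π·9)·5
= 310π cm²/s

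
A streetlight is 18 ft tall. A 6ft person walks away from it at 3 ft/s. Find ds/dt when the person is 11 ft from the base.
3/2 ft/s

By similar triangles: 18/(x+s) = 6/s
Solving: s = 6x/12
ds/dt = 6/12 · dx/dt = 1/2 · 3 = 3/2 ft/s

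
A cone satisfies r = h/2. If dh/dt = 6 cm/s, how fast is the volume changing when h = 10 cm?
150π cm³/s

V = (1/3)π(h/2)²h = πh³/12
dV/dt = πh²/4 · 6
At h = 10: dV/dt = 150π cm³/s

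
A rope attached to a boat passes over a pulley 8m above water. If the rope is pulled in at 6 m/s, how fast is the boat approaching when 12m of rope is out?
18√5/5 ≈ 8.05 m/s

rope² = x² + 8²
x = √(12² - 8²) = 4√5
dx/dt = (rope/x) · d(rope)/dt = (12/(4√5)) · (-6) = -18√5/5 m/s
The boat approaches at 18√5/5 ≈ 8.05 m/s.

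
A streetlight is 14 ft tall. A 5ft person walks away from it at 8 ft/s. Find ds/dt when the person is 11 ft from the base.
40/9 ft/s

By similar triangles: 14/(x+s) = 5/s
Solving: s = 5x/9
ds/dt = 5/9 · dx/dt = 5/9 · 8 = 40/9 ft/s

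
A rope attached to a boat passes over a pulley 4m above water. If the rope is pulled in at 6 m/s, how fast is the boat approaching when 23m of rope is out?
46√57/57 ≈ 6.093 m/s

rope² = x² + 4²
x = √(23² - 4²) = 3√57
dx/dt = (rope/x) · d(rope)/dt = (23/(3√57)) · (-6) = -46√57/57 m/s
The boat approaches at 46√57/57 ≈ 6.093 m/s.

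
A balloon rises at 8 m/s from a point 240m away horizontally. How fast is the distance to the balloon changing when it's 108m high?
72√481/481 ≈ 3.283 m/s

z² = 240² + y²
z = √(240² + 108²) = 12√481
dz/dt = y/z · dy/dt = 108/(12√481) · 8 = 72√481/481 ≈ 3.283 m/s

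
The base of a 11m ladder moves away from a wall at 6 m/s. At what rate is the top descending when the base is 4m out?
8√105/35 ≈ 2.342 m/s

x² + y² = 11²
2x·dx/dt + 2y·dy/dt = 0
dy/dt = -x/y · dx/dt = -4/√105 · 6 = -8√105/35 m/s
The top is descending at 8√105/35 ≈ 2.342 m/s.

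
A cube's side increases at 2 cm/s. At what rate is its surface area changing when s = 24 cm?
576 cm²/s

A = 6s²
dA/dt = 12s · ds/dt = 12·24·2 = 576 cm²/s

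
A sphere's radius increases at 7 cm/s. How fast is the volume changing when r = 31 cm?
26908π cm³/s

V = (4/3)πr³
dV/dt = dV/dr · dr/dt = 4πr² · 7
At r = 31: dV/dt = 26908π cm³/s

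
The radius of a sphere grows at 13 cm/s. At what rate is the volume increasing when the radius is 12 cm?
7488π cm³/s

V = (4/3)πr³
dV/dt = dV/dr · dr/dt = 4πr² · 13
At r = 12: dV/dt = 7488π cm³/s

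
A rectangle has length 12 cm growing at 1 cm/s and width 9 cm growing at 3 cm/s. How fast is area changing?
45 cm²/s

A = lw
dA/dt = w·dl/dt + l·dw/dt = 9·1 + 12·3 = 45 cm²/s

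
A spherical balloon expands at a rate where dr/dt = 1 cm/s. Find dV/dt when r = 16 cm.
1024π cm³/s

V = (4/3)πr³
dV/dt = dV/dr · dr/dt = 4πr² · 1
At r = 16: dV/dt = 1024π cm³/s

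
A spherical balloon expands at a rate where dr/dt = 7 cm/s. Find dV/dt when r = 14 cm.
5488π cm³/s

V = (4/3)πr³
dV/dt = dV/dr · dr/dt = 4πr² · 7
At r = 14: dV/dt = 5488π cm³/s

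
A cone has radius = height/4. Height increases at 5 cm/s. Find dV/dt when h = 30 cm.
1125π/4 cm³/s

V = (1/3)π(h/4)²h = πh³/48
dV/dt = πh²/16 · 5
At h = 30: dV/dt = 1125π/4 cm³/s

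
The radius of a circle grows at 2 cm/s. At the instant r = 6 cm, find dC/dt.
4π cm/s

C = 2πr
dC/dt = 2π · dr/dt = 2π · 2 = 4π cm/s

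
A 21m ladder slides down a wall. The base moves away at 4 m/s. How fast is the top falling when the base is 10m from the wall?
40√341/341 ≈ 2.166 m/s

x² + y² = 21²
2x·dx/dt + 2y·dy/dt = 0
dy/dt = -x/y · dx/dt = -10/√341 · 4 = -40√341/341 m/s
The top is descending at 40√341/341 ≈ 2.166 m/s.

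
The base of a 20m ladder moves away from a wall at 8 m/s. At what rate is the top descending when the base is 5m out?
8√15/15 ≈ 2.066 m/s

x² + y² = 20²
2x·dx/dt + 2y·dy/dt = 0
dy/dt = -x/y · dx/dt = -5/(5√15) · 8 = -8√15/15 m/s
The top is descending at 8√15/15 ≈ 2.066 m/s.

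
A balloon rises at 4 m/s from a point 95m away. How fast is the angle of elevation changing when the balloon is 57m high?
0.03096 rad/s

tan(θ) = y/95
sec²(θ) · dθ/dt = (1/95) · dy/dt
dθ/dt = cos²(θ)/95 · 4 = 95/(95² + 57²) · 4
dθ/dt = 0.03096 rad/s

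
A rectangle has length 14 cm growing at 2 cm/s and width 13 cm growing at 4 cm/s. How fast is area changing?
82 cm²/s

A = lw
dA/dt = w·dl/dt + l·dw/dt = 13·2 + 14·4 = 82 cm²/s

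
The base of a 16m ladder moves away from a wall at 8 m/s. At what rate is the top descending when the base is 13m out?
104√87/87 ≈ 11.15 m/s

x² + y² = 16²
2x·dx/dt + 2y·dy/dt = 0
dy/dt = -x/y · dx/dt = -13/√87 · 8 = -104√87/87 m/s
The top is descending at 104√87/87 ≈ 11.15 m/s.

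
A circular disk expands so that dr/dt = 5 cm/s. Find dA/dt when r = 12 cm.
120π cm²/s

A = πr²
dA/dt = 2πr · dr/dt = 2π(12)(5) = 120π cm²/s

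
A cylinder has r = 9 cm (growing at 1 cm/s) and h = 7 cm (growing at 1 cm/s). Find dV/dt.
207π cm³/s

V = πr²h
dV/dt = 2πrh·dr/dt + πr²·dh/dt
= 2π(9)(7)(1) + π(9)²(1)
= 207π cm³/s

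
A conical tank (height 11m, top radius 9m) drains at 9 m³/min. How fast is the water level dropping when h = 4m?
121/(144π) ≈ 0.2675 m/min

r/h = 9/11, so r = (9/11)h
V = (1/3)πr²h = (1/3)π((9/11)h)²h = (27/121)πh³
dV/dh = (81/121)πh²
dh/dt = (dV/dt)/(dV/dh) = -9/((81/121)π·4²) = -121/(144π) m/min
The level is dropping at 121/(144π) ≈ 0.2675 m/min.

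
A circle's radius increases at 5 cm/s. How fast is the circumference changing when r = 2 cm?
10π cm/s

C = 2πr
dC/dt = 2π · dr/dt = 2π · 5 = 10π cm/s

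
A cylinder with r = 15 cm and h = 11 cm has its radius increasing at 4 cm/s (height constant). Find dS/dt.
328π cm²/s

S = 2πrh + 2πr² (lateral + bases)
dS/dt = (2πh + 4πr)·dr/dt = (2π·11 + 4π·15)·4
= 328π cm²/s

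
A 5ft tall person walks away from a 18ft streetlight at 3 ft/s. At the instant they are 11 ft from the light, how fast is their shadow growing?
15/13 ft/s

By similar triangles: 18/(x+s) = 5/s
Solving: s = 5x/13
ds/dt = 5/13 · dx/dt = 5/13 · 3 = 15/13 ft/s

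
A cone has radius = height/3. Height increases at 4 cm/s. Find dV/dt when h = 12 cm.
64π cm³/s

V = (1/3)π(h/3)²h = πh³/27
dV/dt = πh²/9 · 4
At h = 12: dV/dt = 64π cm³/s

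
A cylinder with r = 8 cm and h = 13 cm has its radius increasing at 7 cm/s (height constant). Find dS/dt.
406π cm²/s

S = 2πrh + 2πr² (lateral + bases)
dS/dt = (2πh + 4πr)·dr/dt = (2π·13 + 4π·8)·7
= 406π cm²/s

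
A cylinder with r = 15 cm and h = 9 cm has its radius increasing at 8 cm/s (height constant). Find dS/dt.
624π cm²/s

S = 2πrh + 2πr² (lateral + bases)
dS/dt = (2πh + 4πr)·dr/dt = (2π·9 + 4π·15)·8
= 624π cm²/s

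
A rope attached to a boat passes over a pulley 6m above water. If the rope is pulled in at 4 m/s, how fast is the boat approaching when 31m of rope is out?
124√37/185 ≈ 4.077 m/s

rope² = x² + 6²
x = √(31² - 6²) = 5√37
dx/dt = (rope/x) · d(rope)/dt = (31/(5√37)) · (-4) = -124√37/185 m/s
The boat approaches at 124√37/185 ≈ 4.077 m/s.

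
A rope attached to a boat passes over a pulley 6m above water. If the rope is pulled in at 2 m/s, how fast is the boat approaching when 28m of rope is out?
28√187/187 ≈ 2.048 m/s

rope² = x² + 6²
x = √(28² - 6²) = 2√187
dx/dt = (rope/x) · d(rope)/dt = (28/(2√187)) · (-2) = -28√187/187 m/s
The boat approaches at 28√187/187 ≈ 2.048 m/s.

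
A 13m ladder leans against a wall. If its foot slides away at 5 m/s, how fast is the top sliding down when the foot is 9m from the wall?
45√22/44 ≈ 4.797 m/s

x² + y² = 13²
2x·dx/dt + 2y·dy/dt = 0
dy/dt = -x/y · dx/dt = -9/(2√22) · 5 = -45√22/44 m/s
The top is descending at 45√22/44 ≈ 4.797 m/s.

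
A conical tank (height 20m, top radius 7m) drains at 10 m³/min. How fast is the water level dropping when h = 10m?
40/(49π) ≈ 0.2598 m/min

r/h = 7/20, so r = (7/20)h
V = (1/3)πr²h = (1/3)π((7/20)h)²h = (49/1200)πh³
dV/dh = (49/400)πh²
dh/dt = (dV/dt)/(dV/dh) = -10/((49/400)π·10²) = -40/(49π) m/min
The level is dropping at 40/(49π) ≈ 0.2598 m/min.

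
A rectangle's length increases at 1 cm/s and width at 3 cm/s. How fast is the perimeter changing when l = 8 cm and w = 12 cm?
8 cm/s

P = 2(l + w)
dP/dt = 2(dl/dt + dw/dt) = 2(1 + 3) = 8 cm/s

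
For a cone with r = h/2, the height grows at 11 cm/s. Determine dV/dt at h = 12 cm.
396π cm³/s

V = (1/3)π(h/2)²h = πh³/12
dV/dt = πh²/4 · 11
At h = 12: dV/dt = 396π cm³/s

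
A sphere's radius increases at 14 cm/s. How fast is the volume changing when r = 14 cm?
10976π cm³/s

V = (4/3)πr³
dV/dt = dV/dr · dr/dt = 4πr² · 14
At r = 14: dV/dt = 10976π cm³/s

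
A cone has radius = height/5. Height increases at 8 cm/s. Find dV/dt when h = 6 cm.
288π/25 cm³/s

V = (1/3)π(h/5)²h = πh³/75
dV/dt = πh²/25 · 8
At h = 6: dV/dt = 288π/25 cm³/s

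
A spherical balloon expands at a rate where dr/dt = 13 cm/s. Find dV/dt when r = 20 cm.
20800π cm³/s

V = (4/3)πr³
dV/dt = dV/dr · dr/dt = 4πr² · 13
At r = 20: dV/dt = 20800π cm³/s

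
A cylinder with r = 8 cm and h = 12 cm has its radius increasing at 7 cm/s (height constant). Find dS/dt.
392π cm²/s

S = 2πrh + 2πr² (lateral + bases)
dS/dt = (2πh + 4πr)·dr/dt = (2π·12 + 4π·8)·7
= 392π cm²/s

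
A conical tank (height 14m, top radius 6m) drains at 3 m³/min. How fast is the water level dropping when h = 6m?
49/(108π) ≈ 0.1444 m/min

r/h = 6/14, so r = (3/7)h
V = (1/3)πr²h = (1/3)π((3/7)h)²h = (3/49)πh³
dV/dh = (9/49)πh²
dh/dt = (dV/dt)/(dV/dh) = -3/((9/49)π·6²) = -49/(108π) m/min
The level is dropping at 49/(108π) ≈ 0.1444 m/min.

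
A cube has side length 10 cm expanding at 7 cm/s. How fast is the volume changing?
2100 cm³/s

V = s³
dV/dt = 3s² · ds/dt = 3·10²·7 = 2100 cm³/s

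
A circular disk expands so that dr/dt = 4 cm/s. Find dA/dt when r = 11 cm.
88π cm²/s

A = πr²
dA/dt = 2πr · dr/dt = 2π(11)(4) = 88π cm²/s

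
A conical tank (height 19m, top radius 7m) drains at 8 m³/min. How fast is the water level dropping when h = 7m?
2888/(2401π) ≈ 0.3829 m/min

r/h = 7/19, so r = (7/19)h
V = (1/3)πr²h = (1/3)π((7/19)h)²h = (49/1083)πh³
dV/dh = (49/361)πh²
dh/dt = (dV/dt)/(dV/dh) = -8/((49/361)π·7²) = -2888/(2401π) m/min
The level is dropping at 2888/(2401π) ≈ 0.3829 m/min.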